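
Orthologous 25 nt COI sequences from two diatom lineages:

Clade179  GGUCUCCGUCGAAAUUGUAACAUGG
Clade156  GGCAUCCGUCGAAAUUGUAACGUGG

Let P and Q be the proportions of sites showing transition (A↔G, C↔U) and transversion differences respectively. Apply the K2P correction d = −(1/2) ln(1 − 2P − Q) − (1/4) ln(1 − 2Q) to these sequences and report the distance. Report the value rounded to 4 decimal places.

0.1324

The sequences differ at positions 3 (U/C, transition), 4 (C/A, transversion), 22 (A/G, transition).
Of the 3 differences, 2 transitions and 1 transversion over 25 sites: P = 2/25 = 0.080000, Q = 1/25 = 0.040000.
d = −0.5·ln(0.800000) − 0.25·ln(0.920000) = −0.5·(-0.223144) − 0.25·(-0.083382) = 0.1324.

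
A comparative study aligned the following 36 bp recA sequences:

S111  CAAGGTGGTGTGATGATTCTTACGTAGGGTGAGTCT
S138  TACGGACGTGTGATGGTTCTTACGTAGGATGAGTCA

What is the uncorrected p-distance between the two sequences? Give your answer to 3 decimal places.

0.194

Differing sites — 1:C/T; 3:A/C; 6:T/A; 7:G/C; 16:A/G; 29:G/A; 36:T/A.
There are 7 differences over 36 sites, so p = 7/36 = 0.194.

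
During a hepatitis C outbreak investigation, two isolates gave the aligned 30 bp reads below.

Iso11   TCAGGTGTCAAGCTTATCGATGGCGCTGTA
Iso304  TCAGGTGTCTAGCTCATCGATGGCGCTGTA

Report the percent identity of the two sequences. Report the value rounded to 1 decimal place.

The sequences differ at positions 10 (A/T), 15 (T/C).
28 of the 30 sites match, so the percent identity is 28/30 × 100 = 93.3%.

93.3%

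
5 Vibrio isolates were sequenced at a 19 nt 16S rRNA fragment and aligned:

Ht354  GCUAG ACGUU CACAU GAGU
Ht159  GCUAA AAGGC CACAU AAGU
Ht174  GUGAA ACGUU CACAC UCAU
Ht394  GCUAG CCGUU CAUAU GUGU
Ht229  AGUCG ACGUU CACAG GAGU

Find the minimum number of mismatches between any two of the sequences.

3

Pairwise Hamming distances:
  Ht354 vs Ht159: 5
  Ht354 vs Ht174: 7
  Ht354 vs Ht394: 3
  Ht354 vs Ht229: 4
  Ht159 vs Ht174: 9
  Ht159 vs Ht394: 8
  Ht159 vs Ht229: 9
  Ht174 vs Ht394: 9
  Ht174 vs Ht229: 9
  Ht394 vs Ht229: 7
The smallest is 3, between Ht354 and Ht394.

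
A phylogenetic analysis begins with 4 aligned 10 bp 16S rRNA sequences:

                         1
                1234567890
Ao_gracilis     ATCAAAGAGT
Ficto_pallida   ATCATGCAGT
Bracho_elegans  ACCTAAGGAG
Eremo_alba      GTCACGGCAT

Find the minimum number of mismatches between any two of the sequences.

3

Pairwise Hamming distances:
  Ao_gracilis vs Ficto_pallida: 3
  Ao_gracilis vs Bracho_elegans: 5
  Ao_gracilis vs Eremo_alba: 5
  Ficto_pallida vs Bracho_elegans: 8
  Ficto_pallida vs Eremo_alba: 5
  Bracho_elegans vs Eremo_alba: 7
The smallest is 3, between Ao_gracilis and Ficto_pallida.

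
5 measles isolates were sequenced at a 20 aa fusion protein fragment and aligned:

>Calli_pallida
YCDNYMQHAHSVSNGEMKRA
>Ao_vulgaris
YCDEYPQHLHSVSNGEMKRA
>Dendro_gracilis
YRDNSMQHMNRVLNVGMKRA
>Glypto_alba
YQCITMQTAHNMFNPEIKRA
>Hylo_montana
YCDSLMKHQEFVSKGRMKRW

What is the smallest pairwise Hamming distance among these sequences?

Pairwise Hamming distances:
  Calli_pallida vs Ao_vulgaris: 3
  Calli_pallida vs Dendro_gracilis: 8
  Calli_pallida vs Glypto_alba: 10
  Calli_pallida vs Hylo_montana: 9
  Ao_vulgaris vs Dendro_gracilis: 10
  Ao_vulgaris vs Glypto_alba: 12
  Ao_vulgaris vs Hylo_montana: 10
  Dendro_gracilis vs Glypto_alba: 13
  Dendro_gracilis vs Hylo_montana: 12
  Glypto_alba vs Hylo_montana: 16
The smallest is 3, between Calli_pallida and Ao_vulgaris.

3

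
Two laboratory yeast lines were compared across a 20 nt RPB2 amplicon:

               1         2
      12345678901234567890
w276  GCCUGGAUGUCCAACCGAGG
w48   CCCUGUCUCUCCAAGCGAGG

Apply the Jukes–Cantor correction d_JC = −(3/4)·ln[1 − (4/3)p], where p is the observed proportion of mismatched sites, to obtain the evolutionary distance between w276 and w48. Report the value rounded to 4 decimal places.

Differing sites — 1:G/C; 6:G/U; 7:A/C; 9:G/C; 15:C/G.
p = 5/20 = 0.250000.
d = −0.75 · ln(1 − (4/3)·0.250000) = −0.75 · ln(0.666667) = −0.75 · (-0.405465) = 0.3041.

0.3041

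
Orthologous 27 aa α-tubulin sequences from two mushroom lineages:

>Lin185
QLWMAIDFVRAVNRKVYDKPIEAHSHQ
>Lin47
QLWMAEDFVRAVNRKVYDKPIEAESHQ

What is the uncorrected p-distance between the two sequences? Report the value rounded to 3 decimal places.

Differing sites — 6:I/E; 24:H/E.
There are 2 differences over 27 sites, so p = 2/27 = 0.074.

0.074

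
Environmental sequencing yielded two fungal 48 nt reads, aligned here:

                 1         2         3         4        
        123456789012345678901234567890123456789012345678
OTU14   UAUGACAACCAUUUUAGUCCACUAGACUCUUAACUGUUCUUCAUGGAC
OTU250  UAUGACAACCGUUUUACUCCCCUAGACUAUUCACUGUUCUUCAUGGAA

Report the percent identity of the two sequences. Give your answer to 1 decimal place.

The sequences differ at positions 11 (A/G), 17 (G/C), 21 (A/C), 29 (C/A), 32 (A/C), 48 (C/A).
42 of the 48 sites match, so the percent identity is 42/48 × 100 = 87.5%.

87.5%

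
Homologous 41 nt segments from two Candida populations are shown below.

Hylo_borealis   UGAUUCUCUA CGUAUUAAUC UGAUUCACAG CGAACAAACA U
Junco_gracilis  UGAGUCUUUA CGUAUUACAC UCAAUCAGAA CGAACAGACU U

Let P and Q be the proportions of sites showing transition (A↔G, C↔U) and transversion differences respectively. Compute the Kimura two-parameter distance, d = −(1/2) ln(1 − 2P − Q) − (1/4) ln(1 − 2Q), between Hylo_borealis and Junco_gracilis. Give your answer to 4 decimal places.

Mismatches occur at site 4 (U→G, transversion), site 8 (C→U, transition), site 18 (A→C, transversion), site 19 (U→A, transversion), site 22 (G→C, transversion), site 24 (U→A, transversion), site 28 (C→G, transversion), site 30 (G→A, transition), site 37 (A→G, transition), site 40 (A→U, transversion).
Of the 10 differences, 3 transitions and 7 transversions over 41 sites: P = 3/41 = 0.073171, Q = 7/41 = 0.170732.
d = −0.5·ln(0.682926) − 0.25·ln(0.658536) = −0.5·(-0.381369) − 0.25·(-0.417736) = 0.2951.

0.2951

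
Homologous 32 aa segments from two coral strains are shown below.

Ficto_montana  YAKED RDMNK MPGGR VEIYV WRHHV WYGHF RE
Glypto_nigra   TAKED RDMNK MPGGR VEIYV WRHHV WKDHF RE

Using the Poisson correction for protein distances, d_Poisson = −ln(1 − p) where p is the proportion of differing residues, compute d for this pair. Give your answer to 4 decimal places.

0.0984

The sequences differ at positions 1 (Y/T), 27 (Y/K), 28 (G/D).
p = 3/32 = 0.093750.
d = −ln(1 − 0.093750) = −ln(0.906250) = 0.0984.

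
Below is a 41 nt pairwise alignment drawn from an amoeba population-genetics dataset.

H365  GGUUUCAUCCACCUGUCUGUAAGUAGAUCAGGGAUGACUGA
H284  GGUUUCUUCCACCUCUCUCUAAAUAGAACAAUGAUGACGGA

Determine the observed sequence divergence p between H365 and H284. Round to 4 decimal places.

0.1951

The sequences differ at positions 7 (A/U), 15 (G/C), 19 (G/C), 23 (G/A), 28 (U/A), 31 (G/A), 32 (G/U), 39 (U/G).
There are 8 differences over 41 sites, so p = 8/41 = 0.1951.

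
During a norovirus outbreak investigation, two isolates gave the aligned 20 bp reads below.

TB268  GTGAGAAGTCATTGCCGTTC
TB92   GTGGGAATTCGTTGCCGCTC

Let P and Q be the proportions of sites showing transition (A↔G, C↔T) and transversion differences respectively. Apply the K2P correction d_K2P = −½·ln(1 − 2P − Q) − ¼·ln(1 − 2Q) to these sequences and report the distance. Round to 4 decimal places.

0.2417

Differing sites — 4:A/G (Ti); 8:G/T (Tv); 11:A/G (Ti); 18:T/C (Ti).
Of the 4 differences, 3 transitions and 1 transversion over 20 sites: P = 3/20 = 0.150000, Q = 1/20 = 0.050000.
d = −0.5·ln(0.650000) − 0.25·ln(0.900000) = −0.5·(-0.430783) − 0.25·(-0.105361) = 0.2417.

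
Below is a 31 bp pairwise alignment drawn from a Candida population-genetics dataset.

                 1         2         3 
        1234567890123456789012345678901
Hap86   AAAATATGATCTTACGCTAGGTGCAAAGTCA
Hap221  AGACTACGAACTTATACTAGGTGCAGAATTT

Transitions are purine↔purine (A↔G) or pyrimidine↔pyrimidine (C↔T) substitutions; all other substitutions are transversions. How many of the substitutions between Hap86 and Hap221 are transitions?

7

Mismatches occur at site 2 (A/G, transition), site 4 (A/C, transversion), site 7 (T/C, transition), site 10 (T/A, transversion), site 15 (C/T, transition), site 16 (G/A, transition), site 26 (A/G, transition), site 28 (G/A, transition), site 30 (C/T, transition), site 31 (A/T, transversion).
Of the 10 differences, 7 transitions and 3 transversions, so the answer is 7.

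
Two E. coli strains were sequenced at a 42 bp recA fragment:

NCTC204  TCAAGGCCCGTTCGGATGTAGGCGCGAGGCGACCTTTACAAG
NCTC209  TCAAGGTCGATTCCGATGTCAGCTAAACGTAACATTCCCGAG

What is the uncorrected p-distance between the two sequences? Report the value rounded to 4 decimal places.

0.3810

Mismatches occur at site 7 (C/T), site 9 (C/G), site 10 (G/A), site 14 (G/C), site 20 (A/C), site 21 (G/A), site 24 (G/T), site 25 (C/A), site 26 (G/A), site 28 (G/C), site 30 (C/T), site 31 (G/A), site 34 (C/A), site 37 (T/C), site 38 (A/C), site 40 (A/G).
There are 16 differences over 42 sites, so p = 16/42 = 0.3810.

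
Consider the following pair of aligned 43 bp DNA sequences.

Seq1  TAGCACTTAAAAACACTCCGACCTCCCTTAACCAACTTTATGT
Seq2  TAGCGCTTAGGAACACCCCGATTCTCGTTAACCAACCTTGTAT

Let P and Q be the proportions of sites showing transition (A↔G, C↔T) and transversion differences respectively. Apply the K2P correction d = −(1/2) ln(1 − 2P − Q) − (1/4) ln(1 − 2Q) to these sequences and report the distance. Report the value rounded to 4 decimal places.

0.3946

Differing sites — 5:A/G (Ti); 10:A/G (Ti); 11:A/G (Ti); 17:T/C (Ti); 22:C/T (Ti); 23:C/T (Ti); 24:T/C (Ti); 25:C/T (Ti); 27:C/G (Tv); 37:T/C (Ti); 40:A/G (Ti); 42:G/A (Ti).
Of the 12 differences, 11 transitions and 1 transversion over 43 sites: P = 11/43 = 0.255814, Q = 1/43 = 0.023256.
d = −0.5·ln(0.465116) − 0.25·ln(0.953488) = −0.5·(-0.765468) − 0.25·(-0.047628) = 0.3946.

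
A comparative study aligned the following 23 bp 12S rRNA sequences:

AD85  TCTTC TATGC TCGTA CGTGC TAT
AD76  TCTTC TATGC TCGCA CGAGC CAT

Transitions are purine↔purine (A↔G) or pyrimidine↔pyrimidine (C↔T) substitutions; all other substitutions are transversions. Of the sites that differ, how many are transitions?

2

Differing sites — 14:T/C (Ti); 18:T/A (Tv); 21:T/C (Ti).
Of the 3 differences, 2 transitions and 1 transversion, so the answer is 2.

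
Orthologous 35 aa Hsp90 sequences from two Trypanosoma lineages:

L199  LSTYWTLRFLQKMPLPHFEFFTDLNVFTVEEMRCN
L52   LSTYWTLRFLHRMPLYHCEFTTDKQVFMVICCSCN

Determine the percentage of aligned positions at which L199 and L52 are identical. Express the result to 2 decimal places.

65.71%

Differing sites — 11:Q/H; 12:K/R; 16:P/Y; 18:F/C; 21:F/T; 24:L/K; 25:N/Q; 28:T/M; 30:E/I; 31:E/C; 32:M/C; 33:R/S.
23 of the 35 sites match, so the percent identity is 23/35 × 100 = 65.71%.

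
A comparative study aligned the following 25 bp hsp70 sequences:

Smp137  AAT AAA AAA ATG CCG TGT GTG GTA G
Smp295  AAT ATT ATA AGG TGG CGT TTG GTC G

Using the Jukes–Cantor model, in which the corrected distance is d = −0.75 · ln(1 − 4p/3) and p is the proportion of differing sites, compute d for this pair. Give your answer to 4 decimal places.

Mismatches occur at site 5 (A→T), site 6 (A→T), site 8 (A→T), site 11 (T→G), site 13 (C→T), site 14 (C→G), site 16 (T→C), site 19 (G→T), site 24 (A→C).
p = 9/25 = 0.360000.
d = −0.75 · ln(1 − (4/3)·0.360000) = −0.75 · ln(0.520000) = −0.75 · (-0.653926) = 0.4904.

0.4904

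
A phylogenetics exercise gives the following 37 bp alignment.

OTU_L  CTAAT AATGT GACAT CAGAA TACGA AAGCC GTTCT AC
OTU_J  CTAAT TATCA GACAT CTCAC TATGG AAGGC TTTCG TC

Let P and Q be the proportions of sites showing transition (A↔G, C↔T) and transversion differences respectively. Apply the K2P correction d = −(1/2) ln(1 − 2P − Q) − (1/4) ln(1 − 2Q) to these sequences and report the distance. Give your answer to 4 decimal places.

The sequences differ at positions 6 (A/T, transversion), 9 (G/C, transversion), 10 (T/A, transversion), 17 (A/T, transversion), 18 (G/C, transversion), 20 (A/C, transversion), 23 (C/T, transition), 25 (A/G, transition), 29 (C/G, transversion), 31 (G/T, transversion), 35 (T/G, transversion), 36 (A/T, transversion).
Of the 12 differences, 2 transitions and 10 transversions over 37 sites: P = 2/37 = 0.054054, Q = 10/37 = 0.270270.
d = −0.5·ln(0.621622) − 0.25·ln(0.459460) = −0.5·(-0.475423) − 0.25·(-0.777703) = 0.4321.

0.4321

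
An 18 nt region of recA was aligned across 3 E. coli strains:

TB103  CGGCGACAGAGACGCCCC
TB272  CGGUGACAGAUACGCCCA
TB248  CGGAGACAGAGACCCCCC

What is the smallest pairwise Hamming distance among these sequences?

2

Pairwise Hamming distances:
  TB103 vs TB272: 3
  TB103 vs TB248: 2
  TB272 vs TB248: 4
The smallest is 2, between TB103 and TB248.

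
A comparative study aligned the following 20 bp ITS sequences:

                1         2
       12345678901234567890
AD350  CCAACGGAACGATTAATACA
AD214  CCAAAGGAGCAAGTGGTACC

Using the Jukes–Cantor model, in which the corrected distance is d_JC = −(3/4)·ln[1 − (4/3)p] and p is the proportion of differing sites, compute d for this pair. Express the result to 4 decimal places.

0.4715

Differing sites — 5:C/A; 9:A/G; 11:G/A; 13:T/G; 15:A/G; 16:A/G; 20:A/C.
p = 7/20 = 0.350000.
d = −0.75 · ln(1 − (4/3)·0.350000) = −0.75 · ln(0.533333) = −0.75 · (-0.628609) = 0.4715.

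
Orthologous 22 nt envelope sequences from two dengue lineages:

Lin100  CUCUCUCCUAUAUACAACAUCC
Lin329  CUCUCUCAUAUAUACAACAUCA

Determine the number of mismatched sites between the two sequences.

2

The sequences differ at positions 8 (C/A), 22 (C/A).
That gives 2 mismatches out of 22 aligned sites, so the Hamming distance is 2.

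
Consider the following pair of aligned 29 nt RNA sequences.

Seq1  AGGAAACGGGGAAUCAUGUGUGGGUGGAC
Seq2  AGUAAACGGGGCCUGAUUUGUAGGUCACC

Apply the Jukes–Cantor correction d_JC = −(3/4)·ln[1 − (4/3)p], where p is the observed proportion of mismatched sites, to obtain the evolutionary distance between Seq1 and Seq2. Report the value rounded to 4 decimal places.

0.4006

Differing sites — 3:G/U; 12:A/C; 13:A/C; 15:C/G; 18:G/U; 22:G/A; 26:G/C; 27:G/A; 28:A/C.
p = 9/29 = 0.310345.
d = −0.75 · ln(1 − (4/3)·0.310345) = −0.75 · ln(0.586207) = −0.75 · (-0.534082) = 0.4006.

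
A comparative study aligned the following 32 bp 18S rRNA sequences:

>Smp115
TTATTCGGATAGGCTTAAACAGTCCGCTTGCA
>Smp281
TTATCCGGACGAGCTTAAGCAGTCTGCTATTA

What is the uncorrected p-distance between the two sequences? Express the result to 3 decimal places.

The sequences differ at positions 5 (T/C), 10 (T/C), 11 (A/G), 12 (G/A), 19 (A/G), 25 (C/T), 29 (T/A), 30 (G/T), 31 (C/T).
There are 9 differences over 32 sites, so p = 9/32 = 0.281.

0.281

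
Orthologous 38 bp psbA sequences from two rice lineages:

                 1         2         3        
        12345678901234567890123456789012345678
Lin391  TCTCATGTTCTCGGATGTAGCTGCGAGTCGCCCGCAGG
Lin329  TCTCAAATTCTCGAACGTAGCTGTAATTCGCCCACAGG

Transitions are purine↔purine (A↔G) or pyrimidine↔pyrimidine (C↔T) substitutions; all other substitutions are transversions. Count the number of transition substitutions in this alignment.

6

The sequences differ at positions 6 (T/A, transversion), 7 (G/A, transition), 14 (G/A, transition), 16 (T/C, transition), 24 (C/T, transition), 25 (G/A, transition), 27 (G/T, transversion), 34 (G/A, transition).
Of the 8 differences, 6 transitions and 2 transversions, so the answer is 6.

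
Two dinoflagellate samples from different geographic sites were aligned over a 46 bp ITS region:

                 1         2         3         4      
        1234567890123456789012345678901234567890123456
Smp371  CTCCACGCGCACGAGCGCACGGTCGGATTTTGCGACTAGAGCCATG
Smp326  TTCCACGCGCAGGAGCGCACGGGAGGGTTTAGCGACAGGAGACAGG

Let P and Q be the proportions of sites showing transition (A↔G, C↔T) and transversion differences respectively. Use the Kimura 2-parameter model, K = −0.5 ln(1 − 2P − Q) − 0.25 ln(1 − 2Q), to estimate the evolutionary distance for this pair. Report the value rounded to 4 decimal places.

Differing sites — 1:C/T (Ti); 12:C/G (Tv); 23:T/G (Tv); 24:C/A (Tv); 27:A/G (Ti); 31:T/A (Tv); 37:T/A (Tv); 38:A/G (Ti); 42:C/A (Tv); 45:T/G (Tv).
Of the 10 differences, 3 transitions and 7 transversions over 46 sites: P = 3/46 = 0.065217, Q = 7/46 = 0.152174.
d = −0.5·ln(0.717392) − 0.25·ln(0.695652) = −0.5·(-0.332133) − 0.25·(-0.362906) = 0.2568.

0.2568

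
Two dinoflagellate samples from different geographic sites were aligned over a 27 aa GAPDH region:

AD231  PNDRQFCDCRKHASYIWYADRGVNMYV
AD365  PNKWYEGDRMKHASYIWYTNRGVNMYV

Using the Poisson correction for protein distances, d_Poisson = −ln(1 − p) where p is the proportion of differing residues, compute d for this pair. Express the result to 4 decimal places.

0.4055

Differing sites — 3:D/K; 4:R/W; 5:Q/Y; 6:F/E; 7:C/G; 9:C/R; 10:R/M; 19:A/T; 20:D/N.
p = 9/27 = 0.333333.
d = −ln(1 − 0.333333) = −ln(0.666667) = 0.4055.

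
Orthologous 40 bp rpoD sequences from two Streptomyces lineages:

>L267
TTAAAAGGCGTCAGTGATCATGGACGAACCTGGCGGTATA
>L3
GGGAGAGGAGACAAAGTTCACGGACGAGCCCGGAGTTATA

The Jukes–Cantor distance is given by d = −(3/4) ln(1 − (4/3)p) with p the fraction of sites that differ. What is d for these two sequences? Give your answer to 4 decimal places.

0.4715

Mismatches occur at site 1 (T→G), site 2 (T→G), site 3 (A→G), site 5 (A→G), site 9 (C→A), site 11 (T→A), site 14 (G→A), site 15 (T→A), site 17 (A→T), site 21 (T→C), site 28 (A→G), site 31 (T→C), site 34 (C→A), site 36 (G→T).
p = 14/40 = 0.350000.
d = −0.75 · ln(1 − (4/3)·0.350000) = −0.75 · ln(0.533333) = −0.75 · (-0.628609) = 0.4715.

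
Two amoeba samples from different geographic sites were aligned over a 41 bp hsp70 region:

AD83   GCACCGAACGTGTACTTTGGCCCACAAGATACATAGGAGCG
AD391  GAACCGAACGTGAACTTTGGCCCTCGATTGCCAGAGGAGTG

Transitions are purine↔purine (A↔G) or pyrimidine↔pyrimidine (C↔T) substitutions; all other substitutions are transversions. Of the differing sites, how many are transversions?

8

Differing sites — 2:C/A (Tv); 13:T/A (Tv); 24:A/T (Tv); 26:A/G (Ti); 28:G/T (Tv); 29:A/T (Tv); 30:T/G (Tv); 31:A/C (Tv); 34:T/G (Tv); 40:C/T (Ti).
Of the 10 differences, 2 transitions and 8 transversions, so the answer is 8.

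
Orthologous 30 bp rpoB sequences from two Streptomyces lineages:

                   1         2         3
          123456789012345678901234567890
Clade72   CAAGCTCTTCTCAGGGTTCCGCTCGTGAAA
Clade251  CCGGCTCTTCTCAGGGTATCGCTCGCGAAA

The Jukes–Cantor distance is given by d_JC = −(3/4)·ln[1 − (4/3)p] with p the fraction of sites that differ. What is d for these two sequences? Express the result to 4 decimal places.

0.1885

The sequences differ at positions 2 (A/C), 3 (A/G), 18 (T/A), 19 (C/T), 26 (T/C).
p = 5/30 = 0.166667.
d = −0.75 · ln(1 − (4/3)·0.166667) = −0.75 · ln(0.777777) = −0.75 · (-0.251315) = 0.1885.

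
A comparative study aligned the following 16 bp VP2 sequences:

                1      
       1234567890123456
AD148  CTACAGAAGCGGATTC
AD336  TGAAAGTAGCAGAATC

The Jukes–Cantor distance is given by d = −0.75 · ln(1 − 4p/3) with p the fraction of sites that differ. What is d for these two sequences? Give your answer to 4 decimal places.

Differing sites — 1:C/T; 2:T/G; 4:C/A; 7:A/T; 11:G/A; 14:T/A.
p = 6/16 = 0.375000.
d = −0.75 · ln(1 − (4/3)·0.375000) = −0.75 · ln(0.500000) = −0.75 · (-0.693147) = 0.5199.

0.5199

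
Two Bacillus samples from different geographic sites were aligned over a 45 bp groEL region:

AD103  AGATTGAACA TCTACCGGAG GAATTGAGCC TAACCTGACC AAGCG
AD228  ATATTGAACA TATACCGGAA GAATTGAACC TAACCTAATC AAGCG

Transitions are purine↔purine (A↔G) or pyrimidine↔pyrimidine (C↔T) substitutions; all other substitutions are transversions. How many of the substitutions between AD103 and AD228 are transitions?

4

Mismatches occur at site 2 (G/T, transversion), site 12 (C/A, transversion), site 20 (G/A, transition), site 28 (G/A, transition), site 37 (G/A, transition), site 39 (C/T, transition).
Of the 6 differences, 4 transitions and 2 transversions, so the answer is 4.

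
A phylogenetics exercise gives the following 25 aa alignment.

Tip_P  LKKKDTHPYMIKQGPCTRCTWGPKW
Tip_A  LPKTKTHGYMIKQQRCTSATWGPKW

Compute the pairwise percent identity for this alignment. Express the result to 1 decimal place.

68.0%

Mismatches occur at site 2 (K↔P), site 4 (K↔T), site 5 (D↔K), site 8 (P↔G), site 14 (G↔Q), site 15 (P↔R), site 18 (R↔S), site 19 (C↔A).
17 of the 25 sites match, so the percent identity is 17/25 × 100 = 68.0%.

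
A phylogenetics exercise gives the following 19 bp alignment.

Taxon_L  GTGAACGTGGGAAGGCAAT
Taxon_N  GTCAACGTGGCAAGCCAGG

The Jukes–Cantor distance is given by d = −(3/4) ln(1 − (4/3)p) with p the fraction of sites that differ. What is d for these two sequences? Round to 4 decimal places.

Differing sites — 3:G/C; 11:G/C; 15:G/C; 18:A/G; 19:T/G.
p = 5/19 = 0.263158.
d = −0.75 · ln(1 − (4/3)·0.263158) = −0.75 · ln(0.649123) = −0.75 · (-0.432133) = 0.3241.

0.3241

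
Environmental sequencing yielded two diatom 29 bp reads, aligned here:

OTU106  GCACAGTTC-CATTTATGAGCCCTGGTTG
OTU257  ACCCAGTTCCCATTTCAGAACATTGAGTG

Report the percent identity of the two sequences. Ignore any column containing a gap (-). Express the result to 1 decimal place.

67.9%

Excluding the 1 gap column leaves 28 comparable sites.
Mismatches occur at site 1 (G↔A), site 3 (A↔C), site 16 (A↔C), site 17 (T↔A), site 20 (G↔A), site 22 (C↔A), site 23 (C↔T), site 26 (G↔A), site 27 (T↔G).
19 of the 28 comparable sites match, so the percent identity is 19/28 × 100 = 67.9%.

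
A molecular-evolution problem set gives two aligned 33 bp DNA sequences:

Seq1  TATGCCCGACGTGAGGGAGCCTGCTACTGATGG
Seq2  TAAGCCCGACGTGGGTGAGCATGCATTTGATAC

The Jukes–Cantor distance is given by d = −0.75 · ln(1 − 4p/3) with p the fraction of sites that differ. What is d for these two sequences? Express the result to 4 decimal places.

0.3390

Mismatches occur at site 3 (T↔A), site 14 (A↔G), site 16 (G↔T), site 21 (C↔A), site 25 (T↔A), site 26 (A↔T), site 27 (C↔T), site 32 (G↔A), site 33 (G↔C).
p = 9/33 = 0.272727.
d = −0.75 · ln(1 − (4/3)·0.272727) = −0.75 · ln(0.636364) = −0.75 · (-0.451985) = 0.3390.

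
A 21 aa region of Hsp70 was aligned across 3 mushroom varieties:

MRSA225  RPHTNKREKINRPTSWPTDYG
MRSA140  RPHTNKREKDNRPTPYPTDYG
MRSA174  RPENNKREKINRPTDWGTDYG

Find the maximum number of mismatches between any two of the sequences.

6

Pairwise Hamming distances:
  MRSA225 vs MRSA140: 3
  MRSA225 vs MRSA174: 4
  MRSA140 vs MRSA174: 6
The largest is 6, between MRSA140 and MRSA174.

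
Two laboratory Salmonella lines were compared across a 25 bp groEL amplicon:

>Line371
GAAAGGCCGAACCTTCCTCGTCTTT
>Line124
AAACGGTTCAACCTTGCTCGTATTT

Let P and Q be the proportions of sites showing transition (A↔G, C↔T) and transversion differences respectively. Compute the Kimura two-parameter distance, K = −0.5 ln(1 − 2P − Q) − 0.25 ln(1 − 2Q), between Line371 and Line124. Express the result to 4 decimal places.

0.3518

The sequences differ at positions 1 (G/A, transition), 4 (A/C, transversion), 7 (C/T, transition), 8 (C/T, transition), 9 (G/C, transversion), 16 (C/G, transversion), 22 (C/A, transversion).
Of the 7 differences, 3 transitions and 4 transversions over 25 sites: P = 3/25 = 0.120000, Q = 4/25 = 0.160000.
d = −0.5·ln(0.600000) − 0.25·ln(0.680000) = −0.5·(-0.510826) − 0.25·(-0.385662) = 0.3518.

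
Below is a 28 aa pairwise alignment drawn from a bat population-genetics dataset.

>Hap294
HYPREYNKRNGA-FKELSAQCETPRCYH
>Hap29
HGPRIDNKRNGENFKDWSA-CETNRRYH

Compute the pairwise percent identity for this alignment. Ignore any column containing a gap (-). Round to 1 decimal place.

69.2%

Excluding the 2 gap columns leaves 26 comparable sites.
Mismatches occur at site 2 (Y→G), site 5 (E→I), site 6 (Y→D), site 12 (A→E), site 16 (E→D), site 17 (L→W), site 24 (P→N), site 26 (C→R).
18 of the 26 comparable sites match, so the percent identity is 18/26 × 100 = 69.2%.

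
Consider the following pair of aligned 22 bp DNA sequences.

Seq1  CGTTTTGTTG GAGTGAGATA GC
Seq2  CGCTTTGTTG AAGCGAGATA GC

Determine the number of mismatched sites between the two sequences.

3

The sequences differ at positions 3 (T/C), 11 (G/A), 14 (T/C).
That gives 3 mismatches out of 22 aligned sites, so the Hamming distance is 3.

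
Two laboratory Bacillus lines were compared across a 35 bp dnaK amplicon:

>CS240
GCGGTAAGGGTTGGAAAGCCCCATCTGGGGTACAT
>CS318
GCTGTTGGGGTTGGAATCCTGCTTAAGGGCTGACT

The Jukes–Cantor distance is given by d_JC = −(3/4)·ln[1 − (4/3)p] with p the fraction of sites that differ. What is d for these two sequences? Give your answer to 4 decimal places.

Mismatches occur at site 3 (G/T), site 6 (A/T), site 7 (A/G), site 17 (A/T), site 18 (G/C), site 20 (C/T), site 21 (C/G), site 23 (A/T), site 25 (C/A), site 26 (T/A), site 30 (G/C), site 32 (A/G), site 33 (C/A), site 34 (A/C).
p = 14/35 = 0.400000.
d = −0.75 · ln(1 − (4/3)·0.400000) = −0.75 · ln(0.466667) = −0.75 · (-0.762139) = 0.5716.

0.5716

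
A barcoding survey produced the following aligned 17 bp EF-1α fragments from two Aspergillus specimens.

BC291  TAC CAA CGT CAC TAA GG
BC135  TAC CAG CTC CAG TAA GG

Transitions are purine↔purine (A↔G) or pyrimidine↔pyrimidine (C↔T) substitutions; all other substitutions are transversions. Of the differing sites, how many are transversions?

2

Mismatches occur at site 6 (A↔G, transition), site 8 (G↔T, transversion), site 9 (T↔C, transition), site 12 (C↔G, transversion).
Of the 4 differences, 2 transitions and 2 transversions, so the answer is 2.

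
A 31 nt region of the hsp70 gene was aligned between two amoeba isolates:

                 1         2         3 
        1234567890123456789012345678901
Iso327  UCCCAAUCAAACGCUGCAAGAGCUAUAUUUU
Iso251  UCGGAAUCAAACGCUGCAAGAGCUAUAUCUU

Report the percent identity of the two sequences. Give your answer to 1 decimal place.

The sequences differ at positions 3 (C/G), 4 (C/G), 29 (U/C).
28 of the 31 sites match, so the percent identity is 28/31 × 100 = 90.3%.

90.3%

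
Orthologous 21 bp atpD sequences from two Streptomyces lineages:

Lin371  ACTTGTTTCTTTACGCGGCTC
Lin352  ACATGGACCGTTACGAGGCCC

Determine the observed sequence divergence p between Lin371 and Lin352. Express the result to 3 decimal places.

0.333

Mismatches occur at site 3 (T/A), site 6 (T/G), site 7 (T/A), site 8 (T/C), site 10 (T/G), site 16 (C/A), site 20 (T/C).
There are 7 differences over 21 sites, so p = 7/21 = 0.333.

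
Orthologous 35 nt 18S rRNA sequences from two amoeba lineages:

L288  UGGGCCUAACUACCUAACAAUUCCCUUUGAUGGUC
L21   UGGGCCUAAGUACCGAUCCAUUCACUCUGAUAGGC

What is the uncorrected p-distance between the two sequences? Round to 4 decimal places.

0.2286

Mismatches occur at site 10 (C→G), site 15 (U→G), site 17 (A→U), site 19 (A→C), site 24 (C→A), site 27 (U→C), site 32 (G→A), site 34 (U→G).
There are 8 differences over 35 sites, so p = 8/35 = 0.2286.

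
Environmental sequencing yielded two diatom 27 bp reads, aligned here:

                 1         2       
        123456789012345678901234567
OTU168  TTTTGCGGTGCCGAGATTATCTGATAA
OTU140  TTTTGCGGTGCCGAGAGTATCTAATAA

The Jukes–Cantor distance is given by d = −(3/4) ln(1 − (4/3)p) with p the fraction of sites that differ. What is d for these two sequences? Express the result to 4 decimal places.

The sequences differ at positions 17 (T/G), 23 (G/A).
p = 2/27 = 0.074074.
d = −0.75 · ln(1 − (4/3)·0.074074) = −0.75 · ln(0.901235) = −0.75 · (-0.103989) = 0.0780.

0.0780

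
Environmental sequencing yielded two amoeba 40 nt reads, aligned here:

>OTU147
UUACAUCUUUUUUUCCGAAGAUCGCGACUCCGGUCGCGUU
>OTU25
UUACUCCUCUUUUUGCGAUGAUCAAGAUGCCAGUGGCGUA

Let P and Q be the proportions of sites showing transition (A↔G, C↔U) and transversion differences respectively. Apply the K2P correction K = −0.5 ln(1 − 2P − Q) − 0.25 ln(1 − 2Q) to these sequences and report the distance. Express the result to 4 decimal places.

Mismatches occur at site 5 (A→U, transversion), site 6 (U→C, transition), site 9 (U→C, transition), site 15 (C→G, transversion), site 19 (A→U, transversion), site 24 (G→A, transition), site 25 (C→A, transversion), site 28 (C→U, transition), site 29 (U→G, transversion), site 32 (G→A, transition), site 35 (C→G, transversion), site 40 (U→A, transversion).
Of the 12 differences, 5 transitions and 7 transversions over 40 sites: P = 5/40 = 0.125000, Q = 7/40 = 0.175000.
d = −0.5·ln(0.575000) − 0.25·ln(0.650000) = −0.5·(-0.553385) − 0.25·(-0.430783) = 0.3844.

0.3844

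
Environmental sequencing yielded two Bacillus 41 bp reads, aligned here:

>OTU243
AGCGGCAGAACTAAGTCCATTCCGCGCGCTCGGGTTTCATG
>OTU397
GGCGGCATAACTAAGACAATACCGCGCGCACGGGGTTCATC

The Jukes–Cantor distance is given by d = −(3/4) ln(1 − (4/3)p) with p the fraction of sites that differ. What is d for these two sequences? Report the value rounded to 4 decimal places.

0.2260

Mismatches occur at site 1 (A/G), site 8 (G/T), site 16 (T/A), site 18 (C/A), site 21 (T/A), site 30 (T/A), site 35 (T/G), site 41 (G/C).
p = 8/41 = 0.195122.
d = −0.75 · ln(1 − (4/3)·0.195122) = −0.75 · ln(0.739837) = −0.75 · (-0.301325) = 0.2260.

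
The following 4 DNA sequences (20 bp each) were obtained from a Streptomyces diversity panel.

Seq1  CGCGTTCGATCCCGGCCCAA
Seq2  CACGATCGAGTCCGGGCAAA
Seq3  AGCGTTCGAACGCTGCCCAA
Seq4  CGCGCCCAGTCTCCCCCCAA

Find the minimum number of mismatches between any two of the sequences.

4

Pairwise Hamming distances:
  Seq1 vs Seq2: 6
  Seq1 vs Seq3: 4
  Seq1 vs Seq4: 7
  Seq2 vs Seq3: 9
  Seq2 vs Seq4: 12
  Seq3 vs Seq4: 9
The smallest is 4, between Seq1 and Seq3.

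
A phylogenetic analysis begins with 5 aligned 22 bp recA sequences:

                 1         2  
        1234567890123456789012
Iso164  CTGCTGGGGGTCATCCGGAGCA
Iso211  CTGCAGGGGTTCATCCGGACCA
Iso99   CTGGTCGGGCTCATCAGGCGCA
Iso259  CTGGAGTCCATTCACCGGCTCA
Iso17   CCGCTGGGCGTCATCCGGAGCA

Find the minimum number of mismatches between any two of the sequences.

2

Pairwise Hamming distances:
  Iso164 vs Iso211: 3
  Iso164 vs Iso99: 5
  Iso164 vs Iso259: 11
  Iso164 vs Iso17: 2
  Iso211 vs Iso99: 7
  Iso211 vs Iso259: 10
  Iso211 vs Iso17: 5
  Iso99 vs Iso259: 11
  Iso99 vs Iso17: 7
  Iso259 vs Iso17: 11
The smallest is 2, between Iso164 and Iso17.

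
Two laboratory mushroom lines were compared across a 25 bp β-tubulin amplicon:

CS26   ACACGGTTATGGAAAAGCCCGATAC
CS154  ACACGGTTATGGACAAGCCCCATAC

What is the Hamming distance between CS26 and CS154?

2

Differing sites — 14:A/C; 21:G/C.
That gives 2 mismatches out of 25 aligned sites, so the Hamming distance is 2.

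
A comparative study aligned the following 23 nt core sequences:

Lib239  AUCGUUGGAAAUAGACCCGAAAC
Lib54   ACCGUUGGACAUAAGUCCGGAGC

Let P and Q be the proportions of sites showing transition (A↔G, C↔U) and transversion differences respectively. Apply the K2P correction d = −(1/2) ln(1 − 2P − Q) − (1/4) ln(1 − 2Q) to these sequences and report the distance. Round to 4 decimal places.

0.4392

Differing sites — 2:U/C (Ti); 10:A/C (Tv); 14:G/A (Ti); 15:A/G (Ti); 16:C/U (Ti); 20:A/G (Ti); 22:A/G (Ti).
Of the 7 differences, 6 transitions and 1 transversion over 23 sites: P = 6/23 = 0.260870, Q = 1/23 = 0.043478.
d = −0.5·ln(0.434782) − 0.25·ln(0.913044) = −0.5·(-0.832911) − 0.25·(-0.090971) = 0.4392.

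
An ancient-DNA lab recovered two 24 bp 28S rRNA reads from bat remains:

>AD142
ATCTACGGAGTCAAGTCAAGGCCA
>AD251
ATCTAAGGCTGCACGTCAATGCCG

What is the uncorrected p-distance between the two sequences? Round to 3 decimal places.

Differing sites — 6:C/A; 9:A/C; 10:G/T; 11:T/G; 14:A/C; 20:G/T; 24:A/G.
There are 7 differences over 24 sites, so p = 7/24 = 0.292.

0.292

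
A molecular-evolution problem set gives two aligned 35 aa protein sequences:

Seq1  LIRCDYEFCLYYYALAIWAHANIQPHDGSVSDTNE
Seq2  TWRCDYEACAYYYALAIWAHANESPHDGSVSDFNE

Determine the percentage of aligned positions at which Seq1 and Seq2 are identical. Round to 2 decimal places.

80.00%

Differing sites — 1:L/T; 2:I/W; 8:F/A; 10:L/A; 23:I/E; 24:Q/S; 33:T/F.
28 of the 35 sites match, so the percent identity is 28/35 × 100 = 80.00%.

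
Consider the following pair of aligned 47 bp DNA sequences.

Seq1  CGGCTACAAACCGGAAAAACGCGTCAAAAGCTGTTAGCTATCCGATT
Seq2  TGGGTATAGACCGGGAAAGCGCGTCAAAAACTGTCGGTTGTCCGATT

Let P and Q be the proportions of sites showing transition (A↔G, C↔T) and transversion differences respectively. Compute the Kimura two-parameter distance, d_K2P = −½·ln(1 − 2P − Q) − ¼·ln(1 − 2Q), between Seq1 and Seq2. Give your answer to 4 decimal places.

The sequences differ at positions 1 (C/T, transition), 4 (C/G, transversion), 7 (C/T, transition), 9 (A/G, transition), 15 (A/G, transition), 19 (A/G, transition), 30 (G/A, transition), 35 (T/C, transition), 36 (A/G, transition), 38 (C/T, transition), 40 (A/G, transition).
Of the 11 differences, 10 transitions and 1 transversion over 47 sites: P = 10/47 = 0.212766, Q = 1/47 = 0.021277.
d = −0.5·ln(0.553191) − 0.25·ln(0.957446) = −0.5·(-0.592052) − 0.25·(-0.043486) = 0.3069.

0.3069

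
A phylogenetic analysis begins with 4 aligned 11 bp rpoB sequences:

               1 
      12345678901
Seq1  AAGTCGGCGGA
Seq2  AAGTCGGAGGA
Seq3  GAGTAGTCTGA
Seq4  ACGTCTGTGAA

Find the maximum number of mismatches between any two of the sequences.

Pairwise Hamming distances:
  Seq1 vs Seq2: 1
  Seq1 vs Seq3: 4
  Seq1 vs Seq4: 4
  Seq2 vs Seq3: 5
  Seq2 vs Seq4: 4
  Seq3 vs Seq4: 8
The largest is 8, between Seq3 and Seq4.

8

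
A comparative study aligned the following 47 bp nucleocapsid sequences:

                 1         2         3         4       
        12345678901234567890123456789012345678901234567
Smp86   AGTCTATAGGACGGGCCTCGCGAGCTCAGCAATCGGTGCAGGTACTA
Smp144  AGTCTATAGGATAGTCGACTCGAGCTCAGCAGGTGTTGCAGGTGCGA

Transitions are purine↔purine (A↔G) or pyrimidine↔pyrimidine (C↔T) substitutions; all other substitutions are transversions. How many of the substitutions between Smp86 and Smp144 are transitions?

5

Mismatches occur at site 12 (C↔T, transition), site 13 (G↔A, transition), site 15 (G↔T, transversion), site 17 (C↔G, transversion), site 18 (T↔A, transversion), site 20 (G↔T, transversion), site 32 (A↔G, transition), site 33 (T↔G, transversion), site 34 (C↔T, transition), site 36 (G↔T, transversion), site 44 (A↔G, transition), site 46 (T↔G, transversion).
Of the 12 differences, 5 transitions and 7 transversions, so the answer is 5.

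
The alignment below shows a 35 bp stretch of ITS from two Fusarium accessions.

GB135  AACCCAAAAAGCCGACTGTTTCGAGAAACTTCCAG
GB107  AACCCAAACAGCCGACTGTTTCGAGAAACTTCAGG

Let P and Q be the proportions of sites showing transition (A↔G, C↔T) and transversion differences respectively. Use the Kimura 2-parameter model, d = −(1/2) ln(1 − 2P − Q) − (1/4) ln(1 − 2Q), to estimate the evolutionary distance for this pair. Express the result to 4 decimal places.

0.0910

Mismatches occur at site 9 (A/C, transversion), site 33 (C/A, transversion), site 34 (A/G, transition).
Of the 3 differences, 1 transition and 2 transversions over 35 sites: P = 1/35 = 0.028571, Q = 2/35 = 0.057143.
d = −0.5·ln(0.885715) − 0.25·ln(0.885714) = −0.5·(-0.121360) − 0.25·(-0.121361) = 0.0910.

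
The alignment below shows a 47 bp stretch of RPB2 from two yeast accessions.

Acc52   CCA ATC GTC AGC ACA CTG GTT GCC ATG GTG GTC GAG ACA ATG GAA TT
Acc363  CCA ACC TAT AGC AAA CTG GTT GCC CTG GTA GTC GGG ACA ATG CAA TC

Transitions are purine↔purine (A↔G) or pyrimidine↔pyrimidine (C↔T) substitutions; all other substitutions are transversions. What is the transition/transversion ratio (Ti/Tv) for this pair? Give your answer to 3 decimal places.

Mismatches occur at site 5 (T/C, transition), site 7 (G/T, transversion), site 8 (T/A, transversion), site 9 (C/T, transition), site 14 (C/A, transversion), site 25 (A/C, transversion), site 30 (G/A, transition), site 35 (A/G, transition), site 43 (G/C, transversion), site 47 (T/C, transition).
Of the 10 differences, 5 transitions and 5 transversions, so Ti/Tv = 5/5 = 1.000.

1.000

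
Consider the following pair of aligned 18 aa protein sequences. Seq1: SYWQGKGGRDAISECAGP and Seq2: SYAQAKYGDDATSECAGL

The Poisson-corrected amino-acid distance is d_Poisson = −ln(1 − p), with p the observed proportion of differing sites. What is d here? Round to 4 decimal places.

0.4055

The sequences differ at positions 3 (W/A), 5 (G/A), 7 (G/Y), 9 (R/D), 12 (I/T), 18 (P/L).
p = 6/18 = 0.333333.
d = −ln(1 − 0.333333) = −ln(0.666667) = 0.4055.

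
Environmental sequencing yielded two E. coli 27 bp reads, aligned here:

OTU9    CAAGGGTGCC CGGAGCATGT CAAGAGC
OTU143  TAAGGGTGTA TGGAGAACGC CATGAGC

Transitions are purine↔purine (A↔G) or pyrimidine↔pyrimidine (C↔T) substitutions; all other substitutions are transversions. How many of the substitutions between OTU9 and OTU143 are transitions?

Mismatches occur at site 1 (C→T, transition), site 9 (C→T, transition), site 10 (C→A, transversion), site 11 (C→T, transition), site 16 (C→A, transversion), site 18 (T→C, transition), site 20 (T→C, transition), site 23 (A→T, transversion).
Of the 8 differences, 5 transitions and 3 transversions, so the answer is 5.

5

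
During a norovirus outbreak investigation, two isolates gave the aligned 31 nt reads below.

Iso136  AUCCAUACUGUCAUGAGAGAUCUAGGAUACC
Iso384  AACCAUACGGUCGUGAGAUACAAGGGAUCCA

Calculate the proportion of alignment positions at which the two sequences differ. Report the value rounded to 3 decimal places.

The sequences differ at positions 2 (U/A), 9 (U/G), 13 (A/G), 19 (G/U), 21 (U/C), 22 (C/A), 23 (U/A), 24 (A/G), 29 (A/C), 31 (C/A).
There are 10 differences over 31 sites, so p = 10/31 = 0.323.

0.323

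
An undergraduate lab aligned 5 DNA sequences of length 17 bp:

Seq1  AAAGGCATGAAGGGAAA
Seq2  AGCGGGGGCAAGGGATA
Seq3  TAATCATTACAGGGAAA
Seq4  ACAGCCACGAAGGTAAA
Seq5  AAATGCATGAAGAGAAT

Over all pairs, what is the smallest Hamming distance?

Pairwise Hamming distances:
  Seq1 vs Seq2: 7
  Seq1 vs Seq3: 7
  Seq1 vs Seq4: 4
  Seq1 vs Seq5: 3
  Seq2 vs Seq3: 11
  Seq2 vs Seq4: 9
  Seq2 vs Seq5: 10
  Seq3 vs Seq4: 9
  Seq3 vs Seq5: 8
  Seq4 vs Seq5: 7
The smallest is 3, between Seq1 and Seq5.

3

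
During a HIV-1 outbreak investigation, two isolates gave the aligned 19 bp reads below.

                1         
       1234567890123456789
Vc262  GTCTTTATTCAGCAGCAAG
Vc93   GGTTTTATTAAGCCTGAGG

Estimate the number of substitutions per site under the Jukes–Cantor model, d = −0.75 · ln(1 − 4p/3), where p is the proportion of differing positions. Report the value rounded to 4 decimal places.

The sequences differ at positions 2 (T/G), 3 (C/T), 10 (C/A), 14 (A/C), 15 (G/T), 16 (C/G), 18 (A/G).
p = 7/19 = 0.368421.
d = −0.75 · ln(1 − (4/3)·0.368421) = −0.75 · ln(0.508772) = −0.75 · (-0.675755) = 0.5068.

0.5068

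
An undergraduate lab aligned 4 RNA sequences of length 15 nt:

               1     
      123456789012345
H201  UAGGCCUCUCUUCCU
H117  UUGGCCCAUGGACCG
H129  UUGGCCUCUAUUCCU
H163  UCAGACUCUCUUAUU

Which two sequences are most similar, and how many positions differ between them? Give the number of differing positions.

2

Pairwise Hamming distances:
  H201 vs H117: 7
  H201 vs H129: 2
  H201 vs H163: 5
  H117 vs H129: 6
  H117 vs H163: 11
  H129 vs H163: 6
The smallest is 2, between H201 and H129.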